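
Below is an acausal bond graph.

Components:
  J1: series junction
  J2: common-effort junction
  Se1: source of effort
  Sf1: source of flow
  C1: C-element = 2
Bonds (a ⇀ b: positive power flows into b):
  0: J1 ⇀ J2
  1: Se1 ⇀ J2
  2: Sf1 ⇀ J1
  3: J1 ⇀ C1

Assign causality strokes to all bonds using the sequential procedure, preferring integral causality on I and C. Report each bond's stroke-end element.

bond 0 stroke at J1
bond 1 stroke at J2
bond 2 stroke at Sf1
bond 3 stroke at J1

bond 1 |J2  (Se1: effort source, stroke at far end)
bond 2 |Sf1  (Sf1 fixes flow; stroke at Sf1)
bond 0 |J1  (J1: bond 2 brought flow, rest push out)
bond 3 |J1  (J1: bond 2 brought flow, rest push out)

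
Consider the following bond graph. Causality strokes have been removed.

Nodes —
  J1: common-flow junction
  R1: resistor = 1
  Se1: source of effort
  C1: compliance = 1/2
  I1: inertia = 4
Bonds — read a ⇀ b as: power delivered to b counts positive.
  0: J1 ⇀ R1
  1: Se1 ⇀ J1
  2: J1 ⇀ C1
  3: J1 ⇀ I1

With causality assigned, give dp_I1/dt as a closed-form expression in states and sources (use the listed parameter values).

dp_I1/dt = E_Se1 - p_I1/4 - 2*q_C1

#1 stroke at J1  (Se1 fixes effort; stroke away)
#2 stroke at J1  (C1 integral (e out))
#3 stroke at I1  (prefer integral on I1)
#0 stroke at J1  (1-jn J1 has f-setter on 3)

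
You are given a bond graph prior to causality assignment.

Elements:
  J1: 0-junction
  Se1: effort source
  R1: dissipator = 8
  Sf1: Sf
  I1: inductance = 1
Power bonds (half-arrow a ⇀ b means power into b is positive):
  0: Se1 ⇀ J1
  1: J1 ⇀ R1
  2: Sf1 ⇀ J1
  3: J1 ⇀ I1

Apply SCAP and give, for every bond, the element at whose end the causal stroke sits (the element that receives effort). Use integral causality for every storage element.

β0 |J1  (Se1 fixes effort; stroke away)
β2 |Sf1  (Sf1 fixes flow; stroke at Sf1)
β1 |R1  (J1: bond 0 brought effort, rest push out)
β3 |I1  (0-jn J1 has e-setter on 0)

b0 stroke at J1
b1 stroke at R1
b2 stroke at Sf1
b3 stroke at I1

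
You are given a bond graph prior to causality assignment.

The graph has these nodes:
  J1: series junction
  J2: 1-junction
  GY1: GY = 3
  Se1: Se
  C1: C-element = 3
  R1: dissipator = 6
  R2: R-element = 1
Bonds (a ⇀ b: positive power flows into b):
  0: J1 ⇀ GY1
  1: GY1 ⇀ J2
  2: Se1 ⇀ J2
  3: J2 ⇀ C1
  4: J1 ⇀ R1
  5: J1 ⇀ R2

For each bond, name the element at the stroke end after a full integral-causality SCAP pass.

β0 stroke→GY1
β1 stroke→GY1
β2 stroke→J2
β3 stroke→J2
β4 stroke→J1
β5 stroke→J1

b2 |J2  (Se1: effort source, stroke at far end)
b3 |J2  (C1 outputs effort q/C1)
b1 |GY1  (J2: last free bond brings flow in)
b0 |GY1  (GY1 both-in/both-out from 1)
b4 |J1  (1-jn J1 has f-setter on 0)
b5 |J1  (common-f at J1 fixed by 0)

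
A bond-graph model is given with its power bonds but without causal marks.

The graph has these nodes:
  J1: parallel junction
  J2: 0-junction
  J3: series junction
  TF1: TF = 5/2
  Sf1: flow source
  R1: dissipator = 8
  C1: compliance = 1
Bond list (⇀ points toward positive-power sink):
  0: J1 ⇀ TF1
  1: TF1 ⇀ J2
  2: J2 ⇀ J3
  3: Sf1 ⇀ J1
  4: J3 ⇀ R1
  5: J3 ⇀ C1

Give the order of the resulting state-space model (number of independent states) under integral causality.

β3 stroke→Sf1  (Sf1: flow source, stroke at near end)
β0 stroke→J1  (J1: last free bond brings effort in)
β1 stroke→TF1  (TF1 one-in-one-out from 0)
β2 stroke→J2  (closing 0-jn rule on J2)
β4 stroke→J3  (J3 flow already set via bond 2)
β5 stroke→J3  (J3: bond 2 brought flow, rest push out)

1  (C1 all integral)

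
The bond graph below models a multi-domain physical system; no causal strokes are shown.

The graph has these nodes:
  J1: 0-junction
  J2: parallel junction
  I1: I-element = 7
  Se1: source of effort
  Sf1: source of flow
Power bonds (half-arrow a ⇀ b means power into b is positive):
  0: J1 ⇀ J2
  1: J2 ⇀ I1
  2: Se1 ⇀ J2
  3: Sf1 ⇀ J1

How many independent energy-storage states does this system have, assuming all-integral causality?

1  (I1 all integral)

β2 stroke→J2  (source Se1 imposes e)
β3 stroke→Sf1  (Sf1 fixes flow; stroke at Sf1)
β0 stroke→J1  (only one effort-in slot at J1)
β1 stroke→I1  (J2 effort already set via bond 2)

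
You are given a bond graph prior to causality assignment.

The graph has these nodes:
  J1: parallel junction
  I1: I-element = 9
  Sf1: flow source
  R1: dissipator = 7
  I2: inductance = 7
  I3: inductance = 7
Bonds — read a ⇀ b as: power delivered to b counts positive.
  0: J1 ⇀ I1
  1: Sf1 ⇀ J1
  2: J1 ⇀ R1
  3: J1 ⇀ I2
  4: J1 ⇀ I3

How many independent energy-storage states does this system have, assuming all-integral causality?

#1 →Sf1  (Sf1 (Sf) sets flow on bond)
#0 →I1  (I1 outputs flow p/I1)
#3 →I2  (I2 integral (f out))
#4 →I3  (I3 integral (f out))
#2 →J1  (J1 needs exactly one e-in)

3  (I1, I2, I3 all integral)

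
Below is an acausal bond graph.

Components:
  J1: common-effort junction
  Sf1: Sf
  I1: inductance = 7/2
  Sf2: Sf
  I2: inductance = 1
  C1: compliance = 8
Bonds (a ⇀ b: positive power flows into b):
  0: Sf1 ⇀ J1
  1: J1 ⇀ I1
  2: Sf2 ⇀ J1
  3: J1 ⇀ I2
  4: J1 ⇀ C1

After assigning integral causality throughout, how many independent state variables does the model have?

3  (C1, I1, I2 all integral)

b0 stroke at Sf1  (Sf1 fixes flow; stroke at Sf1)
b2 stroke at Sf2  (Sf2 fixes flow; stroke at Sf2)
b1 stroke at I1  (I1: I, integral causality)
b3 stroke at I2  (I2: I, integral causality)
b4 stroke at J1  (J1 needs exactly one e-in)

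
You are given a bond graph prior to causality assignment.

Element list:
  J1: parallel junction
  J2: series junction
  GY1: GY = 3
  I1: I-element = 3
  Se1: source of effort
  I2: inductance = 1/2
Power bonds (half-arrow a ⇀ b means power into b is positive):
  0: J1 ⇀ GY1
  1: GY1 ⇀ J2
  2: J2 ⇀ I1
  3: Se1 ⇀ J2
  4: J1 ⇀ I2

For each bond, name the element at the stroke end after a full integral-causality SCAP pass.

b0 |J1
b1 |J2
b2 |I1
b3 |J2
b4 |I2

β3 |J2  (source Se1 imposes e)
β2 |I1  (I1 integral (f out))
β1 |J2  (1-jn J2 has f-setter on 2)
β0 |J1  (GY GY1: same side as bond 1)
β4 |I2  (J1: bond 0 brought effort, rest push out)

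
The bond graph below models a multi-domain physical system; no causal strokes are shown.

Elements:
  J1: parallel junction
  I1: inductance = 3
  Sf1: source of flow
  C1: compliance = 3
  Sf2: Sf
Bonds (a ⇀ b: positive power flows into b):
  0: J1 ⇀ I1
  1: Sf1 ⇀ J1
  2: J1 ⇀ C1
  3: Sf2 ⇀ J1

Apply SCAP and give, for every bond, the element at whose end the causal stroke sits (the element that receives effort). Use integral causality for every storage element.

b1 →Sf1  (Sf1 fixes flow; stroke at Sf1)
b3 →Sf2  (Sf2 (Sf) sets flow on bond)
b0 →I1  (I1 integral (f out))
b2 →J1  (closing 0-jn rule on J1)

#0 |I1
#1 |Sf1
#2 |J1
#3 |Sf2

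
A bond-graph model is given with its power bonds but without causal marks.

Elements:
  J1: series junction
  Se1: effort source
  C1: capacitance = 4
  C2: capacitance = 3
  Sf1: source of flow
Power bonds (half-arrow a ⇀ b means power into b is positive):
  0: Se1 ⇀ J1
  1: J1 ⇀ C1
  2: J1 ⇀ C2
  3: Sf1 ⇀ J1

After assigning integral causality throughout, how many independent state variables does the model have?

#0 stroke at J1  (Se1 fixes effort; stroke away)
#3 stroke at Sf1  (Sf1 (Sf) sets flow on bond)
#1 stroke at J1  (common-f at J1 fixed by 3)
#2 stroke at J1  (J1 flow already set via bond 3)

2  (C1, C2 all integral)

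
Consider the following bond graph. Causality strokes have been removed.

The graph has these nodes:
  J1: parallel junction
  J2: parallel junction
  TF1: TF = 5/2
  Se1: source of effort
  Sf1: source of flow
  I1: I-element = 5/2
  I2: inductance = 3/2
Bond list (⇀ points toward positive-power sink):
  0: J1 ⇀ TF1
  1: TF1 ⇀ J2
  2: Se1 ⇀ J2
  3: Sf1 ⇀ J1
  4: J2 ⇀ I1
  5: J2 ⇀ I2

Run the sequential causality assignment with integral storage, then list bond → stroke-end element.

#0 |J1
#1 |TF1
#2 |J2
#3 |Sf1
#4 |I1
#5 |I2

bond 2 stroke→J2  (Se1: effort source, stroke at far end)
bond 3 stroke→Sf1  (Sf1: flow source, stroke at near end)
bond 0 stroke→J1  (J1 needs exactly one e-in)
bond 1 stroke→TF1  (J2: bond 2 brought effort, rest push out)
bond 4 stroke→I1  (J2 effort already set via bond 2)
bond 5 stroke→I2  (J2 effort already set via bond 2)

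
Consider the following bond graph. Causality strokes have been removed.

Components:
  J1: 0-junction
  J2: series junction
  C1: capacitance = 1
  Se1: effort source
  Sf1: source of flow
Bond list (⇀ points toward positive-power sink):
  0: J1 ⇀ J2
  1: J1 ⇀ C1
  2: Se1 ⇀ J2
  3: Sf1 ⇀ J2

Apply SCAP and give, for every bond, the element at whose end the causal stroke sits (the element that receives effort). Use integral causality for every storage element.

β0 →J2
β1 →J1
β2 →J2
β3 →Sf1

#2 stroke→J2  (source Se1 imposes e)
#3 stroke→Sf1  (Sf1 fixes flow; stroke at Sf1)
#0 stroke→J2  (J2 flow already set via bond 3)
#1 stroke→J1  (J1 needs exactly one e-in)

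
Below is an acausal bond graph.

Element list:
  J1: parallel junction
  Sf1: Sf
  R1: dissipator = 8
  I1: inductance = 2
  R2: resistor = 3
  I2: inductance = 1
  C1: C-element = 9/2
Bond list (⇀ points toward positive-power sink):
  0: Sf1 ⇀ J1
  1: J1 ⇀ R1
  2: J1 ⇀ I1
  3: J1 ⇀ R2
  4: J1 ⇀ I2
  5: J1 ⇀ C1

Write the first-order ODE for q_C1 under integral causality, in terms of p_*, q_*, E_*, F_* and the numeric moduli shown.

dq_C1/dt = F_Sf1 - p_I1/2 - p_I2 - 11*q_C1/108

bond 0 →Sf1  (Sf1 (Sf) sets flow on bond)
bond 2 →I1  (prefer integral on I1)
bond 4 →I2  (I2 outputs flow p/I2)
bond 5 →J1  (C1: C, integral causality)
bond 1 →R1  (0-jn J1 has e-setter on 5)
bond 3 →R2  (0-jn J1 has e-setter on 5)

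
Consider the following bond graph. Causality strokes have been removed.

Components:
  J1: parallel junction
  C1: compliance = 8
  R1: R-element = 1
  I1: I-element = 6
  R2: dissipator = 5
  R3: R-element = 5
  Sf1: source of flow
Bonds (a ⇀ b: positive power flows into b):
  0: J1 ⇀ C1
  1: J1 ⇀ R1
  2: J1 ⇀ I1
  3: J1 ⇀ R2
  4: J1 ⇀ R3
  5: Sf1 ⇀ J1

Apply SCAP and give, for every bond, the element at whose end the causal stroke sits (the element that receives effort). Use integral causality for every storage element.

β5 stroke at Sf1  (Sf1 fixes flow; stroke at Sf1)
β0 stroke at J1  (C1 outputs effort q/C1)
β1 stroke at R1  (J1 effort already set via bond 0)
β2 stroke at I1  (J1 effort already set via bond 0)
β3 stroke at R2  (0-jn J1 has e-setter on 0)
β4 stroke at R3  (J1: bond 0 brought effort, rest push out)

#0 stroke→J1
#1 stroke→R1
#2 stroke→I1
#3 stroke→R2
#4 stroke→R3
#5 stroke→Sf1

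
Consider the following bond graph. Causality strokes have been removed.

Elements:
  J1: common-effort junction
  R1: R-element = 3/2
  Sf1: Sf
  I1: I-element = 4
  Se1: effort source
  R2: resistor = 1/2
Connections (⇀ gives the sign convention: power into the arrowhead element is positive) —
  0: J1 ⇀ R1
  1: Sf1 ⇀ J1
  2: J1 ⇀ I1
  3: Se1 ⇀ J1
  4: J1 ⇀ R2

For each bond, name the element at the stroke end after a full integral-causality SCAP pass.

#1 stroke→Sf1  (Sf1 fixes flow; stroke at Sf1)
#3 stroke→J1  (Se1: effort source, stroke at far end)
#0 stroke→R1  (J1: bond 3 brought effort, rest push out)
#2 stroke→I1  (J1: bond 3 brought effort, rest push out)
#4 stroke→R2  (J1: bond 3 brought effort, rest push out)

#0 stroke→R1
#1 stroke→Sf1
#2 stroke→I1
#3 stroke→J1
#4 stroke→R2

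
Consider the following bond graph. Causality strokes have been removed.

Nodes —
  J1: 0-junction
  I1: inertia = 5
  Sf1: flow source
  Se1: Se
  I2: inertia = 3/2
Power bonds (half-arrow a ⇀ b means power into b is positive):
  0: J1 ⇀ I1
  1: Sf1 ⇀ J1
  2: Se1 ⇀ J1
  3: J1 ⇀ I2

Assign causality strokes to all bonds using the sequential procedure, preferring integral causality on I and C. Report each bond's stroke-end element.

β1 →Sf1  (Sf1 fixes flow; stroke at Sf1)
β2 →J1  (source Se1 imposes e)
β0 →I1  (J1 effort already set via bond 2)
β3 →I2  (0-jn J1 has e-setter on 2)

bond 0 stroke at I1
bond 1 stroke at Sf1
bond 2 stroke at J1
bond 3 stroke at I2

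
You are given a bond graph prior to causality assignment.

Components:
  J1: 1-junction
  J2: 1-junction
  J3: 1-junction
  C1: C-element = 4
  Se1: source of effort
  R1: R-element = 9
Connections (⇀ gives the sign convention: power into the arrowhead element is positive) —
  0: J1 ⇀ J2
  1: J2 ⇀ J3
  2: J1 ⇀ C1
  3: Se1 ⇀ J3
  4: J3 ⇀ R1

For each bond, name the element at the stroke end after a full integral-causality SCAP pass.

#0 →J2
#1 →J3
#2 →J1
#3 →J3
#4 →R1

bond 3 →J3  (Se1 fixes effort; stroke away)
bond 2 →J1  (C1: C, integral causality)
bond 0 →J2  (J1: last free bond brings flow in)
bond 1 →J3  (J2: last free bond brings flow in)
bond 4 →R1  (J3: last free bond brings flow in)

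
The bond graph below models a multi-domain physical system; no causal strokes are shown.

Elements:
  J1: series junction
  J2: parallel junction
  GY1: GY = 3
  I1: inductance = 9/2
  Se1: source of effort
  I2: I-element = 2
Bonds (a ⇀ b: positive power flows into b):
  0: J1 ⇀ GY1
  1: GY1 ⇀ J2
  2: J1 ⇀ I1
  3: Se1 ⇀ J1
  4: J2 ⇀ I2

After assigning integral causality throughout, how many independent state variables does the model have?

2  (I1, I2 all integral)

#3 →J1  (Se1 fixes effort; stroke away)
#2 →I1  (prefer integral on I1)
#0 →J1  (1-jn J1 has f-setter on 2)
#1 →J2  (through GY1, causality inverts; strokes same side of GY1)
#4 →I2  (0-jn J2 has e-setter on 1)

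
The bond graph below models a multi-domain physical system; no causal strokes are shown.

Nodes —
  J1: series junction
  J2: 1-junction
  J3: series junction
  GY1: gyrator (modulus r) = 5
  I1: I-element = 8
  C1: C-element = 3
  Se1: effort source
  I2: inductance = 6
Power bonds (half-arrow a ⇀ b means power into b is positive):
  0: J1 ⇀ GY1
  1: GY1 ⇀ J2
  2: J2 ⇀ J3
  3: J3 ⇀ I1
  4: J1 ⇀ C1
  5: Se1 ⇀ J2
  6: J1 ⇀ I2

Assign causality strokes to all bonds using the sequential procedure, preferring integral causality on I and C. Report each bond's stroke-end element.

β5 stroke at J2  (source Se1 imposes e)
β3 stroke at I1  (I1: I, integral causality)
β2 stroke at J3  (J3 flow already set via bond 3)
β1 stroke at J2  (common-f at J2 fixed by 2)
β0 stroke at J1  (GY1: gyrator matches bond 1)
β4 stroke at J1  (C1 integral (e out))
β6 stroke at I2  (only one flow-in slot at J1)

#0 stroke at J1
#1 stroke at J2
#2 stroke at J3
#3 stroke at I1
#4 stroke at J1
#5 stroke at J2
#6 stroke at I2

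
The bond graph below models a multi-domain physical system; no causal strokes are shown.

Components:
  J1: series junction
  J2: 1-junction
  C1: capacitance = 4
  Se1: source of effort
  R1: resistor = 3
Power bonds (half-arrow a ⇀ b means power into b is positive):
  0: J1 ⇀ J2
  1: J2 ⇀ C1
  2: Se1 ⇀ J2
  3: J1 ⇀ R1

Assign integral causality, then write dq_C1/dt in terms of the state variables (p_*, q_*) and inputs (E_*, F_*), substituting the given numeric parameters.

#2 →J2  (Se1 fixes effort; stroke away)
#1 →J2  (C1 integral (e out))
#0 →J1  (J2 needs exactly one f-in)
#3 →R1  (J1 needs exactly one f-in)

dq_C1/dt = E_Se1/3 - q_C1/12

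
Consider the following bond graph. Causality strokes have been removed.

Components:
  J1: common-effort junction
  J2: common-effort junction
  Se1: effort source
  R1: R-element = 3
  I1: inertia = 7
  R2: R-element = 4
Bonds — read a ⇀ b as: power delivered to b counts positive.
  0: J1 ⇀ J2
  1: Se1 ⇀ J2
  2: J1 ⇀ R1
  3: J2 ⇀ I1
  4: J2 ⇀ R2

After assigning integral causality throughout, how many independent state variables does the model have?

1  (I1 all integral)

b1 |J2  (source Se1 imposes e)
b0 |J1  (J2 effort already set via bond 1)
b3 |I1  (0-jn J2 has e-setter on 1)
b4 |R2  (common-e at J2 fixed by 1)
b2 |R1  (J1 effort already set via bond 0)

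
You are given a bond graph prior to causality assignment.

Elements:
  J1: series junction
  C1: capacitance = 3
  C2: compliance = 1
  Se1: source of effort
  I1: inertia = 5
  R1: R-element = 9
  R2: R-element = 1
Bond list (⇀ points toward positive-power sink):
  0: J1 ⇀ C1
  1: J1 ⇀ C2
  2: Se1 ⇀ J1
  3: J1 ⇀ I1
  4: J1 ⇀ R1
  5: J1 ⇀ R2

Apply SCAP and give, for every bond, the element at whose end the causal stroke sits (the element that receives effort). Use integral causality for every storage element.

#2 stroke at J1  (source Se1 imposes e)
#0 stroke at J1  (C1 integral (e out))
#1 stroke at J1  (prefer integral on C2)
#3 stroke at I1  (prefer integral on I1)
#4 stroke at J1  (J1 flow already set via bond 3)
#5 stroke at J1  (common-f at J1 fixed by 3)

bond 0 stroke at J1
bond 1 stroke at J1
bond 2 stroke at J1
bond 3 stroke at I1
bond 4 stroke at J1
bond 5 stroke at J1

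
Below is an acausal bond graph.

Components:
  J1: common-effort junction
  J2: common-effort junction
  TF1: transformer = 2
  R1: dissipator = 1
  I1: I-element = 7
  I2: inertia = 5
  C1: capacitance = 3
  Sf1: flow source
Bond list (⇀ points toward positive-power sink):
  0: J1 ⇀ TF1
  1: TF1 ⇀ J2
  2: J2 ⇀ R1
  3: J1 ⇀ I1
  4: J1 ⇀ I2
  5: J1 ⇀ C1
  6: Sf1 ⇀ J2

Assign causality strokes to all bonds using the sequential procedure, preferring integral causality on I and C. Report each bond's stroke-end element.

bond 6 stroke→Sf1  (Sf1 (Sf) sets flow on bond)
bond 3 stroke→I1  (I1 outputs flow p/I1)
bond 4 stroke→I2  (prefer integral on I2)
bond 5 stroke→J1  (C1 integral (e out))
bond 0 stroke→TF1  (J1 effort already set via bond 5)
bond 1 stroke→J2  (TF1 one-in-one-out from 0)
bond 2 stroke→R1  (common-e at J2 fixed by 1)

#0 →TF1
#1 →J2
#2 →R1
#3 →I1
#4 →I2
#5 →J1
#6 →Sf1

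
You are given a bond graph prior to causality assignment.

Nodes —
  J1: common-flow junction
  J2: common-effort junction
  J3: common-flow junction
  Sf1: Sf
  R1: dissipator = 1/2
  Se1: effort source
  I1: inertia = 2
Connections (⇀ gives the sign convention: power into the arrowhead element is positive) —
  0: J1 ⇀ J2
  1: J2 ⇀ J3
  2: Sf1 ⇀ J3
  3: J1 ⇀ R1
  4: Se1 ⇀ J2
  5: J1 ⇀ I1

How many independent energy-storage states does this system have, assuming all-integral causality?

b2 →Sf1  (Sf1 (Sf) sets flow on bond)
b4 →J2  (Se1 (Se) sets effort on bond)
b0 →J1  (0-jn J2 has e-setter on 4)
b1 →J3  (J2: bond 4 brought effort, rest push out)
b5 →I1  (I1 integral (f out))
b3 →J1  (J1 flow already set via bond 5)

1  (I1 all integral)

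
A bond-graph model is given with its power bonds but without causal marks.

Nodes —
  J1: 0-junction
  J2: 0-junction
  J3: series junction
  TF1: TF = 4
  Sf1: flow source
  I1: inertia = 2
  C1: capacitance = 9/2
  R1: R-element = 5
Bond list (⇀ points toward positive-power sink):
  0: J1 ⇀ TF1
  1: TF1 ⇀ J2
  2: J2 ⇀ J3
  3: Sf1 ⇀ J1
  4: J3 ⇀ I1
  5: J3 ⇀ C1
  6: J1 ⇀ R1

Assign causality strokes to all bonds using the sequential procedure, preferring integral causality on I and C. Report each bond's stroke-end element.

#0 stroke→TF1
#1 stroke→J2
#2 stroke→J3
#3 stroke→Sf1
#4 stroke→I1
#5 stroke→J3
#6 stroke→J1

β3 |Sf1  (Sf1 fixes flow; stroke at Sf1)
β4 |I1  (I1 integral (f out))
β2 |J3  (J3: bond 4 brought flow, rest push out)
β5 |J3  (1-jn J3 has f-setter on 4)
β1 |J2  (J2 needs exactly one e-in)
β0 |TF1  (TF1: transformer flips bond 1)
β6 |J1  (J1 needs exactly one e-in)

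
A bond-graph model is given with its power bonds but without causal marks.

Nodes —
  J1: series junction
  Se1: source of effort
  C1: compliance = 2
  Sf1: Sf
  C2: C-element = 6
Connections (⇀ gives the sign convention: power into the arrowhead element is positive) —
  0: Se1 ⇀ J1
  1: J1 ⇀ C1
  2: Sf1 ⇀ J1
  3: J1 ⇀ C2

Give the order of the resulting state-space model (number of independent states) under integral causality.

2  (C1, C2 all integral)

#0 stroke at J1  (source Se1 imposes e)
#2 stroke at Sf1  (Sf1: flow source, stroke at near end)
#1 stroke at J1  (J1 flow already set via bond 2)
#3 stroke at J1  (J1 flow already set via bond 2)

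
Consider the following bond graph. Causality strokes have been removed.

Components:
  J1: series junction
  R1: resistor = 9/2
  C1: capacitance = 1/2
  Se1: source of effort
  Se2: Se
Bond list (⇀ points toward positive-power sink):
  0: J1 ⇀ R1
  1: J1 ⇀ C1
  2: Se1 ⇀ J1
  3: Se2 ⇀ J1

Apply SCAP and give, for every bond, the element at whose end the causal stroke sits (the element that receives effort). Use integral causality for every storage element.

β2 |J1  (source Se1 imposes e)
β3 |J1  (Se2 (Se) sets effort on bond)
β1 |J1  (C1: C, integral causality)
β0 |R1  (closing 1-jn rule on J1)

#0 |R1
#1 |J1
#2 |J1
#3 |J1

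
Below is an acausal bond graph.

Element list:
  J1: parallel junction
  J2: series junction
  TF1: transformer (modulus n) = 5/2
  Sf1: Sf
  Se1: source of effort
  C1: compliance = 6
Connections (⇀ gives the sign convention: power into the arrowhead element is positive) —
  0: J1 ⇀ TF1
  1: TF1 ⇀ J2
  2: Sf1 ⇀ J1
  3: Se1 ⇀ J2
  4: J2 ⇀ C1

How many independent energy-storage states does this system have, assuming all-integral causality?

bond 2 →Sf1  (Sf1 (Sf) sets flow on bond)
bond 3 →J2  (Se1 fixes effort; stroke away)
bond 0 →J1  (closing 0-jn rule on J1)
bond 1 →TF1  (TF1: transformer flips bond 0)
bond 4 →J2  (common-f at J2 fixed by 1)

1  (C1 all integral)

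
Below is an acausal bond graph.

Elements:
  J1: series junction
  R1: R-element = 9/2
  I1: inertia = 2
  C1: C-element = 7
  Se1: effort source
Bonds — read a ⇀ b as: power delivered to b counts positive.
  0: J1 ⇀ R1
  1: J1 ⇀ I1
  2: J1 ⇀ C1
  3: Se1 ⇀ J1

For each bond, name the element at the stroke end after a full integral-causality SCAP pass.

b0 →J1
b1 →I1
b2 →J1
b3 →J1

#3 stroke at J1  (Se1 (Se) sets effort on bond)
#1 stroke at I1  (prefer integral on I1)
#0 stroke at J1  (J1 flow already set via bond 1)
#2 stroke at J1  (J1 flow already set via bond 1)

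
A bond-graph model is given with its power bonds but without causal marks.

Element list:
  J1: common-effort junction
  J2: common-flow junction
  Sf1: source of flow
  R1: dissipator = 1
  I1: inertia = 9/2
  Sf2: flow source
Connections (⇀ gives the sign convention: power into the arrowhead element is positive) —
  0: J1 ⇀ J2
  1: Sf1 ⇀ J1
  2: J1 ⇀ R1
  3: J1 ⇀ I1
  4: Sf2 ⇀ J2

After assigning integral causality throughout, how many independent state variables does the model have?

b1 |Sf1  (Sf1 (Sf) sets flow on bond)
b4 |Sf2  (source Sf2 imposes f)
b0 |J2  (J2 flow already set via bond 4)
b3 |I1  (I1 outputs flow p/I1)
b2 |J1  (J1 needs exactly one e-in)

1  (I1 all integral)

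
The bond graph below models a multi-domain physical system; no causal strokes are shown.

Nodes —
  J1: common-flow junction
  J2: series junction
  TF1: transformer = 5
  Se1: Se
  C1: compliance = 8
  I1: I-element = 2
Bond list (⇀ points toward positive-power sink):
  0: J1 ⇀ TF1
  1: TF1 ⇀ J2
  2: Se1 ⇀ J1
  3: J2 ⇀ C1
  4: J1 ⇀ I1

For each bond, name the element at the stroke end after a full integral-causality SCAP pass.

bond 2 →J1  (Se1 fixes effort; stroke away)
bond 3 →J2  (C1 outputs effort q/C1)
bond 1 →TF1  (J2: last free bond brings flow in)
bond 0 →J1  (TF1 one-in-one-out from 1)
bond 4 →I1  (closing 1-jn rule on J1)

bond 0 |J1
bond 1 |TF1
bond 2 |J1
bond 3 |J2
bond 4 |I1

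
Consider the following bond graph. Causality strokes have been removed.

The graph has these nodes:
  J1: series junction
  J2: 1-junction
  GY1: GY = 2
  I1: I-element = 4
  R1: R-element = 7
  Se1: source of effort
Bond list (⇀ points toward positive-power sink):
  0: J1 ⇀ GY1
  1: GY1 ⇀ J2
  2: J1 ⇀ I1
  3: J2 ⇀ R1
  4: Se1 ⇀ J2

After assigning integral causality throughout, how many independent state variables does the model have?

#4 →J2  (Se1 (Se) sets effort on bond)
#2 →I1  (prefer integral on I1)
#0 →J1  (J1 flow already set via bond 2)
#1 →J2  (through GY1, causality inverts; strokes same side of GY1)
#3 →R1  (J2: last free bond brings flow in)

1  (I1 all integral)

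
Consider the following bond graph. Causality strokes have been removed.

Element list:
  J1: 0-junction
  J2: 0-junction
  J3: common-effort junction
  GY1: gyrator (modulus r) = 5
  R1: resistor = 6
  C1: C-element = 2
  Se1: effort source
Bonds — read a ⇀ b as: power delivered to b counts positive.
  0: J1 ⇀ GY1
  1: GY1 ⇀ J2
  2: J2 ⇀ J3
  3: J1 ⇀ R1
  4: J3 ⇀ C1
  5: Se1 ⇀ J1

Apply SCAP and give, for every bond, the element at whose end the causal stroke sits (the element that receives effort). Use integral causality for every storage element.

b5 stroke→J1  (Se1 (Se) sets effort on bond)
b0 stroke→GY1  (0-jn J1 has e-setter on 5)
b3 stroke→R1  (J1: bond 5 brought effort, rest push out)
b1 stroke→GY1  (GY GY1: same side as bond 0)
b2 stroke→J2  (closing 0-jn rule on J2)
b4 stroke→J3  (J3 needs exactly one e-in)

bond 0 |GY1
bond 1 |GY1
bond 2 |J2
bond 3 |R1
bond 4 |J3
bond 5 |J1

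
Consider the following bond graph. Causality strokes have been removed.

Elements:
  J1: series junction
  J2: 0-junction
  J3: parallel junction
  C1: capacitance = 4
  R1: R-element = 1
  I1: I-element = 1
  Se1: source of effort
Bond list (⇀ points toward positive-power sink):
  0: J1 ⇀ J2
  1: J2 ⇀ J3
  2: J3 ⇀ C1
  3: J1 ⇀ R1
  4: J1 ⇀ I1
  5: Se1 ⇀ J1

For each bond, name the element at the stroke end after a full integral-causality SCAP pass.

β0 stroke at J1
β1 stroke at J2
β2 stroke at J3
β3 stroke at J1
β4 stroke at I1
β5 stroke at J1

#5 stroke→J1  (Se1: effort source, stroke at far end)
#2 stroke→J3  (C1: C, integral causality)
#1 stroke→J2  (0-jn J3 has e-setter on 2)
#0 stroke→J1  (J2: bond 1 brought effort, rest push out)
#4 stroke→I1  (I1 outputs flow p/I1)
#3 stroke→J1  (1-jn J1 has f-setter on 4)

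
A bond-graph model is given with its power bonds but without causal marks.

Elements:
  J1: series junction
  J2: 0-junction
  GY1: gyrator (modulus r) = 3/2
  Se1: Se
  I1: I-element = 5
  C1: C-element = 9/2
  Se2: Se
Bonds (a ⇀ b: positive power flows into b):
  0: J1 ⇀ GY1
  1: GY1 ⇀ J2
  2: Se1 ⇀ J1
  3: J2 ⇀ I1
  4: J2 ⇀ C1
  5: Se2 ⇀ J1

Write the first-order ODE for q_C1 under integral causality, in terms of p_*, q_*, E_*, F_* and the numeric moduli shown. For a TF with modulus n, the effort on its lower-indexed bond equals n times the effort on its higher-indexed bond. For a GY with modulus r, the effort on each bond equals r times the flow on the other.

b2 stroke at J1  (Se1: effort source, stroke at far end)
b5 stroke at J1  (Se2: effort source, stroke at far end)
b0 stroke at GY1  (J1 needs exactly one f-in)
b1 stroke at GY1  (through GY1, causality inverts; strokes same side of GY1)
b3 stroke at I1  (prefer integral on I1)
b4 stroke at J2  (J2 needs exactly one e-in)

dq_C1/dt = 2*E_Se1/3 + 2*E_Se2/3 - p_I1/5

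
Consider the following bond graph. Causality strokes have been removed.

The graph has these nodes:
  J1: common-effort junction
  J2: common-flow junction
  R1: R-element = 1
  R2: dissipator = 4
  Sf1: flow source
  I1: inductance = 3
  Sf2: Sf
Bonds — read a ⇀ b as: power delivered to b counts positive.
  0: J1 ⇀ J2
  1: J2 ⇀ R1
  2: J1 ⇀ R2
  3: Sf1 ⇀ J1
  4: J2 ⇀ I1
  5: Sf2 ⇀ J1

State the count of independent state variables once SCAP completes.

#3 |Sf1  (source Sf1 imposes f)
#5 |Sf2  (source Sf2 imposes f)
#4 |I1  (I1: I, integral causality)
#0 |J2  (common-f at J2 fixed by 4)
#1 |J2  (common-f at J2 fixed by 4)
#2 |J1  (J1: last free bond brings effort in)

1  (I1 all integral)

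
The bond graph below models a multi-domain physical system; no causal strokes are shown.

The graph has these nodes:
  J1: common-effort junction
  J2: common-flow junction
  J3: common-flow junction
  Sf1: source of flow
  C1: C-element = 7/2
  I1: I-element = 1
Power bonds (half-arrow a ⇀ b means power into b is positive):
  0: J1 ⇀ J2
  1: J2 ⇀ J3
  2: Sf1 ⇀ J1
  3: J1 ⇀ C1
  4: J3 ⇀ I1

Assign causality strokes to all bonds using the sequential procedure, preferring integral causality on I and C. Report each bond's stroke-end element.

bond 0 |J2
bond 1 |J3
bond 2 |Sf1
bond 3 |J1
bond 4 |I1

bond 2 stroke→Sf1  (source Sf1 imposes f)
bond 3 stroke→J1  (prefer integral on C1)
bond 0 stroke→J2  (0-jn J1 has e-setter on 3)
bond 1 stroke→J3  (J2 needs exactly one f-in)
bond 4 stroke→I1  (J3: last free bond brings flow in)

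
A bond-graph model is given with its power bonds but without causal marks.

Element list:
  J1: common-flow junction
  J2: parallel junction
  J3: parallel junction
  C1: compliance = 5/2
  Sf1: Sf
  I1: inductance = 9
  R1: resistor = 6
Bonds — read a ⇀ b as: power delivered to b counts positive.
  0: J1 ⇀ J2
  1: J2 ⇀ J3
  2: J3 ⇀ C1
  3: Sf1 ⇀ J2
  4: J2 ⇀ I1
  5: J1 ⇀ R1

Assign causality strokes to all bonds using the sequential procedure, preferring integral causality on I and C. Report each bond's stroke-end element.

β0 stroke→J1
β1 stroke→J2
β2 stroke→J3
β3 stroke→Sf1
β4 stroke→I1
β5 stroke→R1

#3 stroke at Sf1  (Sf1 fixes flow; stroke at Sf1)
#2 stroke at J3  (C1: C, integral causality)
#1 stroke at J2  (J3 effort already set via bond 2)
#0 stroke at J1  (J2: bond 1 brought effort, rest push out)
#4 stroke at I1  (0-jn J2 has e-setter on 1)
#5 stroke at R1  (only one flow-in slot at J1)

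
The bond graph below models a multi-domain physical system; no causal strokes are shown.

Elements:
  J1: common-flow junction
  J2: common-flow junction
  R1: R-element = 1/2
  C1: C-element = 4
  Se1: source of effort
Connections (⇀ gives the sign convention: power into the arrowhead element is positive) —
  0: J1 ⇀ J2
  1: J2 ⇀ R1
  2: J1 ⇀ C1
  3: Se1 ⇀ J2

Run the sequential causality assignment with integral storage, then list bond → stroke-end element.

b0 |J2
b1 |R1
b2 |J1
b3 |J2

bond 3 →J2  (source Se1 imposes e)
bond 2 →J1  (prefer integral on C1)
bond 0 →J2  (closing 1-jn rule on J1)
bond 1 →R1  (closing 1-jn rule on J2)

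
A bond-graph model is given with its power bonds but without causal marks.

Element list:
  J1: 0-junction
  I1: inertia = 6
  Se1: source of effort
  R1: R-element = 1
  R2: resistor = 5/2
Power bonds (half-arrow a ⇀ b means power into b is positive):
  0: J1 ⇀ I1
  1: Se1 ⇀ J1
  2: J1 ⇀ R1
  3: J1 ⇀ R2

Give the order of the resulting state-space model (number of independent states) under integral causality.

#1 stroke at J1  (Se1: effort source, stroke at far end)
#0 stroke at I1  (J1 effort already set via bond 1)
#2 stroke at R1  (J1 effort already set via bond 1)
#3 stroke at R2  (J1 effort already set via bond 1)

1  (I1 all integral)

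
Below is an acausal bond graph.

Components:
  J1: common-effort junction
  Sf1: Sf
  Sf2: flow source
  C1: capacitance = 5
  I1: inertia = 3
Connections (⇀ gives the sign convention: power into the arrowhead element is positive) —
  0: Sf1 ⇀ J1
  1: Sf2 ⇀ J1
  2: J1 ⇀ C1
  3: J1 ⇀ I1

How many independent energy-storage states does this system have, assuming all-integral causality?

b0 stroke at Sf1  (Sf1 fixes flow; stroke at Sf1)
b1 stroke at Sf2  (Sf2 (Sf) sets flow on bond)
b2 stroke at J1  (prefer integral on C1)
b3 stroke at I1  (J1: bond 2 brought effort, rest push out)

2  (C1, I1 all integral)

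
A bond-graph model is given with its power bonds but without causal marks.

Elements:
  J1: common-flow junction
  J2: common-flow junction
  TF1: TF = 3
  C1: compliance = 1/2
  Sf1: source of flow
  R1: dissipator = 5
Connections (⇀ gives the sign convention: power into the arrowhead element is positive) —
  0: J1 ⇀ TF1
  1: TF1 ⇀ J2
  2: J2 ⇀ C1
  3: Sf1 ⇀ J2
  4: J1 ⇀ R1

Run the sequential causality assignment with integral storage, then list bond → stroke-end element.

b0 |TF1
b1 |J2
b2 |J2
b3 |Sf1
b4 |J1

β3 stroke→Sf1  (Sf1 (Sf) sets flow on bond)
β1 stroke→J2  (J2 flow already set via bond 3)
β2 stroke→J2  (common-f at J2 fixed by 3)
β0 stroke→TF1  (TF1: transformer flips bond 1)
β4 stroke→J1  (J1 flow already set via bond 0)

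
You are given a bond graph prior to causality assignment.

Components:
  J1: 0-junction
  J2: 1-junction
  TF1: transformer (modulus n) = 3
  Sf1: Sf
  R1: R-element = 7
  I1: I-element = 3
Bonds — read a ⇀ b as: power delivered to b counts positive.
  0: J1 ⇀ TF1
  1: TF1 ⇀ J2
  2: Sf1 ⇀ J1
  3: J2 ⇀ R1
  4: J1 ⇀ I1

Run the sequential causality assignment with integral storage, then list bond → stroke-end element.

bond 2 stroke at Sf1  (Sf1 (Sf) sets flow on bond)
bond 4 stroke at I1  (I1 outputs flow p/I1)
bond 0 stroke at J1  (closing 0-jn rule on J1)
bond 1 stroke at TF1  (TF TF1: opposite of bond 0)
bond 3 stroke at J2  (J2 flow already set via bond 1)

bond 0 stroke→J1
bond 1 stroke→TF1
bond 2 stroke→Sf1
bond 3 stroke→J2
bond 4 stroke→I1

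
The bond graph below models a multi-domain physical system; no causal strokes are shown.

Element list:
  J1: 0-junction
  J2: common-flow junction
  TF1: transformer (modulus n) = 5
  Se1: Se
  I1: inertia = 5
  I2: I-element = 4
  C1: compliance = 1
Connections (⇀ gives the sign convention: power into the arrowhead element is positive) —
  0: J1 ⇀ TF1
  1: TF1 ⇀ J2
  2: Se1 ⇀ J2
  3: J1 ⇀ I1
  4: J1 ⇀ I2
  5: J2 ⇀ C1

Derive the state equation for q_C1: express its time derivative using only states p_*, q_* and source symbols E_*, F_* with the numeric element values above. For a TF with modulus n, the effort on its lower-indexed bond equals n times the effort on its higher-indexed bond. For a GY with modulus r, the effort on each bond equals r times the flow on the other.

dq_C1/dt = -p_I1 - 5*p_I2/4

#2 stroke at J2  (Se1 fixes effort; stroke away)
#3 stroke at I1  (I1 outputs flow p/I1)
#4 stroke at I2  (I2 integral (f out))
#0 stroke at J1  (only one effort-in slot at J1)
#1 stroke at TF1  (TF1 one-in-one-out from 0)
#5 stroke at J2  (J2: bond 1 brought flow, rest push out)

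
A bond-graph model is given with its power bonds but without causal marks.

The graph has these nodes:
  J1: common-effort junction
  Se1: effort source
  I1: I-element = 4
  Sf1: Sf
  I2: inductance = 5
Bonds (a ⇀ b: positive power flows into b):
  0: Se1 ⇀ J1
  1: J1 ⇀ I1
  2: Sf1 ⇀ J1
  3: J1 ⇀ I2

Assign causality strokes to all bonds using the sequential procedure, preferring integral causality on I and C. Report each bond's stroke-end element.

bond 0 |J1
bond 1 |I1
bond 2 |Sf1
bond 3 |I2

#0 →J1  (Se1 fixes effort; stroke away)
#2 →Sf1  (Sf1: flow source, stroke at near end)
#1 →I1  (J1: bond 0 brought effort, rest push out)
#3 →I2  (J1: bond 0 brought effort, rest push out)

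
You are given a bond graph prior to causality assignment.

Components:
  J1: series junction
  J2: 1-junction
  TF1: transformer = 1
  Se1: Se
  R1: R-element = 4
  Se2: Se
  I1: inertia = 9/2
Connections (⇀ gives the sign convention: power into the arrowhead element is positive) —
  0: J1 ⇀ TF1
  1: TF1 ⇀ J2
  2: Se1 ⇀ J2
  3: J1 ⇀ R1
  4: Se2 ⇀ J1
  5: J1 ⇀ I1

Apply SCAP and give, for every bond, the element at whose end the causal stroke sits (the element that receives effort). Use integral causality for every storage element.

bond 0 |J1
bond 1 |TF1
bond 2 |J2
bond 3 |J1
bond 4 |J1
bond 5 |I1

β2 |J2  (source Se1 imposes e)
β4 |J1  (Se2 fixes effort; stroke away)
β1 |TF1  (J2: last free bond brings flow in)
β0 |J1  (TF1: transformer flips bond 1)
β5 |I1  (I1 integral (f out))
β3 |J1  (J1 flow already set via bond 5)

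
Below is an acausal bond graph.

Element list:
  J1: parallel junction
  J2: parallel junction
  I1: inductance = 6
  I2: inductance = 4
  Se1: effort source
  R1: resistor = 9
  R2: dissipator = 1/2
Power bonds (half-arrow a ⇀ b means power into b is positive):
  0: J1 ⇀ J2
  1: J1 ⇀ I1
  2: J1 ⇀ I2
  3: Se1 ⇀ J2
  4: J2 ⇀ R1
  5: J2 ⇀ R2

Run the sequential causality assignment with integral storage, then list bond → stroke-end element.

b0 |J1
b1 |I1
b2 |I2
b3 |J2
b4 |R1
b5 |R2

β3 stroke→J2  (Se1 fixes effort; stroke away)
β0 stroke→J1  (J2 effort already set via bond 3)
β4 stroke→R1  (J2 effort already set via bond 3)
β5 stroke→R2  (common-e at J2 fixed by 3)
β1 stroke→I1  (J1 effort already set via bond 0)
β2 stroke→I2  (J1: bond 0 brought effort, rest push out)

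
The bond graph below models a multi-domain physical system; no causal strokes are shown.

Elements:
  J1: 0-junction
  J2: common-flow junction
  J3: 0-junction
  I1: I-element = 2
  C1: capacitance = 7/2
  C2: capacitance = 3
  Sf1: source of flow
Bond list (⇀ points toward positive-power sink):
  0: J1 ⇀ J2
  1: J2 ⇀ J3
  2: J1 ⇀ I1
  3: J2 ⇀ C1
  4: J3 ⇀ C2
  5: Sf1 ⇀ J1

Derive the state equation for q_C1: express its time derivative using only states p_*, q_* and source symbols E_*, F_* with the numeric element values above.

β5 stroke at Sf1  (Sf1: flow source, stroke at near end)
β2 stroke at I1  (I1 integral (f out))
β0 stroke at J1  (only one effort-in slot at J1)
β1 stroke at J2  (J2: bond 0 brought flow, rest push out)
β3 stroke at J2  (J2 flow already set via bond 0)
β4 stroke at J3  (J3: last free bond brings effort in)

dq_C1/dt = F_Sf1 - p_I1/2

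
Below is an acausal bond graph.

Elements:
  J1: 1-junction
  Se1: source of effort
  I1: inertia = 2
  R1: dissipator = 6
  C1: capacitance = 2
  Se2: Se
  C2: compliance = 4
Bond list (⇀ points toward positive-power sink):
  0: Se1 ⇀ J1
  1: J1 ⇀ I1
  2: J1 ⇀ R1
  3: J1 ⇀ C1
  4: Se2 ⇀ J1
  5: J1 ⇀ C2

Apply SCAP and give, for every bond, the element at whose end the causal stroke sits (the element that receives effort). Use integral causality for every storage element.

β0 →J1
β1 →I1
β2 →J1
β3 →J1
β4 →J1
β5 →J1

#0 →J1  (Se1 fixes effort; stroke away)
#4 →J1  (Se2: effort source, stroke at far end)
#1 →I1  (I1 integral (f out))
#2 →J1  (common-f at J1 fixed by 1)
#3 →J1  (common-f at J1 fixed by 1)
#5 →J1  (J1: bond 1 brought flow, rest push out)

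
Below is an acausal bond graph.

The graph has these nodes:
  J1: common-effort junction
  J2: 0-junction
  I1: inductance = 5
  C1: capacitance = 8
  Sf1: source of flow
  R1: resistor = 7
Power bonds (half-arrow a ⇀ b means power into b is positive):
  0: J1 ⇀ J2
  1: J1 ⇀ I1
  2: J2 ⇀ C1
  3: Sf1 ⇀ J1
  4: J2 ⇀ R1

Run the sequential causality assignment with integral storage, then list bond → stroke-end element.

b0 stroke at J1
b1 stroke at I1
b2 stroke at J2
b3 stroke at Sf1
b4 stroke at R1

b3 |Sf1  (Sf1 fixes flow; stroke at Sf1)
b1 |I1  (I1 outputs flow p/I1)
b0 |J1  (J1 needs exactly one e-in)
b2 |J2  (C1: C, integral causality)
b4 |R1  (common-e at J2 fixed by 2)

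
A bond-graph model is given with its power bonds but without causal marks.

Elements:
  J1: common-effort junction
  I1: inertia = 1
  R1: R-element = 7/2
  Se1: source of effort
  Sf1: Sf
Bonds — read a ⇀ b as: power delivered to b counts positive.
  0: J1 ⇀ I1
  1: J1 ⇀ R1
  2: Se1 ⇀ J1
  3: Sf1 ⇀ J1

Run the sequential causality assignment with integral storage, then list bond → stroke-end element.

#2 →J1  (source Se1 imposes e)
#3 →Sf1  (Sf1 (Sf) sets flow on bond)
#0 →I1  (J1: bond 2 brought effort, rest push out)
#1 →R1  (J1: bond 2 brought effort, rest push out)

b0 stroke at I1
b1 stroke at R1
b2 stroke at J1
b3 stroke at Sf1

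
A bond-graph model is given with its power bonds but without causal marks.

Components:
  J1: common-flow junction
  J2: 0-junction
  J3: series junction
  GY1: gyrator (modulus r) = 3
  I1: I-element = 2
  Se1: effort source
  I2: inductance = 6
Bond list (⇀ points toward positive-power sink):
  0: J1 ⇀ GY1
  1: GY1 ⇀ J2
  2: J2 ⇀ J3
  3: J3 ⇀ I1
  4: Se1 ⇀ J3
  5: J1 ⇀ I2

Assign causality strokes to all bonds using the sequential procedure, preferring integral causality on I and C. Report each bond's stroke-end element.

bond 4 stroke→J3  (Se1: effort source, stroke at far end)
bond 3 stroke→I1  (I1 outputs flow p/I1)
bond 2 stroke→J3  (common-f at J3 fixed by 3)
bond 1 stroke→J2  (J2 needs exactly one e-in)
bond 0 stroke→J1  (GY1: gyrator matches bond 1)
bond 5 stroke→I2  (only one flow-in slot at J1)

β0 stroke at J1
β1 stroke at J2
β2 stroke at J3
β3 stroke at I1
β4 stroke at J3
β5 stroke at I2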